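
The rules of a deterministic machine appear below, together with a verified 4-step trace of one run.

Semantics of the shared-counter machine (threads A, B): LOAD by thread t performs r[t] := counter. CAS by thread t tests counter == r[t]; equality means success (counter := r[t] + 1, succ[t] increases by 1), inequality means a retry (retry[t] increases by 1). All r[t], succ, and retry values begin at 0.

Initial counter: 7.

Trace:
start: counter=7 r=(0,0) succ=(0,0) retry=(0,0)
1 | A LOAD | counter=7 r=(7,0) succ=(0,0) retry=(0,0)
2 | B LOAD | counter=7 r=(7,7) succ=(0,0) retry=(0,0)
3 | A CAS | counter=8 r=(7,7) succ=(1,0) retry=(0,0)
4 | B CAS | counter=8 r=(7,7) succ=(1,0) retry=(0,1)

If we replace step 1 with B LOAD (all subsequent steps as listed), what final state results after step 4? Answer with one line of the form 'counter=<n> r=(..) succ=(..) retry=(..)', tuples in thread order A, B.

counter=8 r=(0,7) succ=(0,1) retry=(1,0)

(re-executing from step 1 with the substitution; state before step 1: counter=7 r=(0,0) succ=(0,0) retry=(0,0))
1 | B LOAD | counter=7 r=(0,7) succ=(0,0) retry=(0,0)
2 | B LOAD | counter=7 r=(0,7) succ=(0,0) retry=(0,0)
3 | A CAS | counter=7 r=(0,7) succ=(0,0) retry=(1,0)
4 | B CAS | counter=8 r=(0,7) succ=(0,1) retry=(1,0)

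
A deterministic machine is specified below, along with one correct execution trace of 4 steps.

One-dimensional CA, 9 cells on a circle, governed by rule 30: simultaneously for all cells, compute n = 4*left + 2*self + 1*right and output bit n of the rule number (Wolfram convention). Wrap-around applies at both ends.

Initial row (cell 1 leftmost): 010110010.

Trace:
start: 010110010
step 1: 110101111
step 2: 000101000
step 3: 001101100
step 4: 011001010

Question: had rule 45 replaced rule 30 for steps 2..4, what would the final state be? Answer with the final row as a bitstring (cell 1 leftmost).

011011010

(re-executing steps 2..4 under rule 45; state before step 2: 110101111)
step 2: 001111000
step 3: 101000011
step 4: 011011010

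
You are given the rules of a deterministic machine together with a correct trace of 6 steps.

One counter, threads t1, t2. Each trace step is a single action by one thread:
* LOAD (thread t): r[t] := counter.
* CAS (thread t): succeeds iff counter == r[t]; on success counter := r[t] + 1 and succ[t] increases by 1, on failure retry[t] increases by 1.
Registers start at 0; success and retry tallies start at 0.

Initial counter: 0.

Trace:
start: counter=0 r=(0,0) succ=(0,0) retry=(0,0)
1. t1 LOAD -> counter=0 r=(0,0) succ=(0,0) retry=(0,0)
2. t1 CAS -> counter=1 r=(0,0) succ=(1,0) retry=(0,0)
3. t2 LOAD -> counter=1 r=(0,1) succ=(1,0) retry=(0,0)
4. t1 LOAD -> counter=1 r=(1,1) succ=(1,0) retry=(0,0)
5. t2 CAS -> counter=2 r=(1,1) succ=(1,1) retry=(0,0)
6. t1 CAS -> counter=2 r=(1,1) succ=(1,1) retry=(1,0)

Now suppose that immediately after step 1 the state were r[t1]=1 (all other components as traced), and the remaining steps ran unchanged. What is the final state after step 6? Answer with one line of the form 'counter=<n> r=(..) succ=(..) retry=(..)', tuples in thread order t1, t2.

counter=1 r=(0,0) succ=(0,1) retry=(2,0)

state after step 1 := counter=0 r=(1,0) succ=(0,0) retry=(0,0)
2. t1 CAS -> counter=0 r=(1,0) succ=(0,0) retry=(1,0)
3. t2 LOAD -> counter=0 r=(1,0) succ=(0,0) retry=(1,0)
4. t1 LOAD -> counter=0 r=(0,0) succ=(0,0) retry=(1,0)
5. t2 CAS -> counter=1 r=(0,0) succ=(0,1) retry=(1,0)
6. t1 CAS -> counter=1 r=(0,0) succ=(0,1) retry=(2,0)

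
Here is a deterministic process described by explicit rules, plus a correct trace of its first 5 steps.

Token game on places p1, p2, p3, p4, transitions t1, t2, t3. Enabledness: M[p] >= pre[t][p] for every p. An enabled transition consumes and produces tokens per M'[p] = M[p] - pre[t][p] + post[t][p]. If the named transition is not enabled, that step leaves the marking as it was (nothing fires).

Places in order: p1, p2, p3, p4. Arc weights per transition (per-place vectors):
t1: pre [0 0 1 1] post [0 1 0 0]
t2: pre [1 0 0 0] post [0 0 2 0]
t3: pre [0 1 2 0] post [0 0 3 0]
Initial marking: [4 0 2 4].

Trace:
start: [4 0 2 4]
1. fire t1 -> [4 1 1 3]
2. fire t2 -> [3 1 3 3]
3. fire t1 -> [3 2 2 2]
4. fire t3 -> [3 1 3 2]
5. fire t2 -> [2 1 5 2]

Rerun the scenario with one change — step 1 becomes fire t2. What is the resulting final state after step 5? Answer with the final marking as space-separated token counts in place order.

1 0 8 3

(re-executing from step 1 with the substitution; state before step 1: [4 0 2 4])
1. fire t2 -> [3 0 4 4]
2. fire t2 -> [2 0 6 4]
3. fire t1 -> [2 1 5 3]
4. fire t3 -> [2 0 6 3]
5. fire t2 -> [1 0 8 3]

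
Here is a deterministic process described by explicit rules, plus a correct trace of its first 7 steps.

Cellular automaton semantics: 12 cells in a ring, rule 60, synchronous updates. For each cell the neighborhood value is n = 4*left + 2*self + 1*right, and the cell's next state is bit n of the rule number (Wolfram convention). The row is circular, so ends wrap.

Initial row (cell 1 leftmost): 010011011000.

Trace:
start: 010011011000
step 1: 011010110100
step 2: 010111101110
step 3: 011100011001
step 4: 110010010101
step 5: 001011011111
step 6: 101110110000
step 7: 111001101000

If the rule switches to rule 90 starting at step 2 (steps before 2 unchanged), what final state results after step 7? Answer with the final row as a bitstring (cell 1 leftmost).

101101111100

(re-executing steps 2..7 under rule 90; state before step 2: 011010110100)
step 2: 111000110010
step 3: 101101111100
step 4: 001101000111
step 5: 111100101101
step 6: 000111001101
step 7: 101101111100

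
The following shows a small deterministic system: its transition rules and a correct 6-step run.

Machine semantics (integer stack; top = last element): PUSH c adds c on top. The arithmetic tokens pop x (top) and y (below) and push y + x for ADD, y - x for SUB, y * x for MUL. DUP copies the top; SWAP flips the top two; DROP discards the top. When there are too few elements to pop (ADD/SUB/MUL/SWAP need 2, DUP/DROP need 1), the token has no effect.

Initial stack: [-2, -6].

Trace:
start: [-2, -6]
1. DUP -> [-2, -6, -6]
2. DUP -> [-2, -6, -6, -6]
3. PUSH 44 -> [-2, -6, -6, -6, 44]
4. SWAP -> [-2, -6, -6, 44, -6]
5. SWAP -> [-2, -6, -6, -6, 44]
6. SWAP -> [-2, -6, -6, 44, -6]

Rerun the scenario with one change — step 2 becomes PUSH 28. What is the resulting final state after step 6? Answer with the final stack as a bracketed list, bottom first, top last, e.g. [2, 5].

(re-executing from step 2 with the substitution; state before step 2: [-2, -6, -6])
2. PUSH 28 -> [-2, -6, -6, 28]
3. PUSH 44 -> [-2, -6, -6, 28, 44]
4. SWAP -> [-2, -6, -6, 44, 28]
5. SWAP -> [-2, -6, -6, 28, 44]
6. SWAP -> [-2, -6, -6, 44, 28]

[-2, -6, -6, 44, 28]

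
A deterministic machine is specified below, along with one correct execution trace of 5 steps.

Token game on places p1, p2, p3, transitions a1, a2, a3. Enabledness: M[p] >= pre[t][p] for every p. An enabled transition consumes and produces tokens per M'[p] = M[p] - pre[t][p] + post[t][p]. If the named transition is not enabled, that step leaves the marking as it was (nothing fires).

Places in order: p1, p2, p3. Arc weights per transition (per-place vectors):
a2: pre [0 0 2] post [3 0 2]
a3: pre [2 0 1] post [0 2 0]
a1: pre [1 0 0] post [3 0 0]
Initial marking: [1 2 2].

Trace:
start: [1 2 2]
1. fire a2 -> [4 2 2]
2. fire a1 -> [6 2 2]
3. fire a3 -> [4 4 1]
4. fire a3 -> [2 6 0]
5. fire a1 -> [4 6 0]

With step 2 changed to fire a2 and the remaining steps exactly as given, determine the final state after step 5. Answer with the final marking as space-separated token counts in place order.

5 6 0

(re-executing from step 2 with the substitution; state before step 2: [4 2 2])
2. fire a2 -> [7 2 2]
3. fire a3 -> [5 4 1]
4. fire a3 -> [3 6 0]
5. fire a1 -> [5 6 0]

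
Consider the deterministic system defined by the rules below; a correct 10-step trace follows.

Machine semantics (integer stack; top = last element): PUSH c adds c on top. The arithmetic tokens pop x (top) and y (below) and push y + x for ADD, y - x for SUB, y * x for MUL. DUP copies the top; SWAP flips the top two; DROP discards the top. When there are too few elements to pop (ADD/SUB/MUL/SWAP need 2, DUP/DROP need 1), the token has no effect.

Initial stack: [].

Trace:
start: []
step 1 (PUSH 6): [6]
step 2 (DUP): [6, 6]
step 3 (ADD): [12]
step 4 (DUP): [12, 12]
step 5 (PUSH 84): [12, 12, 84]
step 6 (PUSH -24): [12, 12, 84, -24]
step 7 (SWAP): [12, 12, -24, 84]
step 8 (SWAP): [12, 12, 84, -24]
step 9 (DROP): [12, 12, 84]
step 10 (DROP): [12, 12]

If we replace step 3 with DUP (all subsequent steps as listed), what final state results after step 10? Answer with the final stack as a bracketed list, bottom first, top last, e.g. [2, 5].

(re-executing from step 3 with the substitution; state before step 3: [6, 6])
step 3 (DUP): [6, 6, 6]
step 4 (DUP): [6, 6, 6, 6]
step 5 (PUSH 84): [6, 6, 6, 6, 84]
step 6 (PUSH -24): [6, 6, 6, 6, 84, -24]
step 7 (SWAP): [6, 6, 6, 6, -24, 84]
step 8 (SWAP): [6, 6, 6, 6, 84, -24]
step 9 (DROP): [6, 6, 6, 6, 84]
step 10 (DROP): [6, 6, 6, 6]

[6, 6, 6, 6]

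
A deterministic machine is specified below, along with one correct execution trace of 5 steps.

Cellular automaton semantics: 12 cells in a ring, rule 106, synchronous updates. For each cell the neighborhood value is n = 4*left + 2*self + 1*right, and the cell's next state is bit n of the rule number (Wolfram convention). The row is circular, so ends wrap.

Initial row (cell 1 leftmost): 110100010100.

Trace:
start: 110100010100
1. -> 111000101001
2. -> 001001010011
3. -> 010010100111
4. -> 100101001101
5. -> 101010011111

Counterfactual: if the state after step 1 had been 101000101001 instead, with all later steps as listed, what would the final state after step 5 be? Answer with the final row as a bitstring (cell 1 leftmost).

001010011011

state after step 1 := 101000101001
2. -> 110001010011
3. -> 010010100110
4. -> 100101001110
5. -> 001010011011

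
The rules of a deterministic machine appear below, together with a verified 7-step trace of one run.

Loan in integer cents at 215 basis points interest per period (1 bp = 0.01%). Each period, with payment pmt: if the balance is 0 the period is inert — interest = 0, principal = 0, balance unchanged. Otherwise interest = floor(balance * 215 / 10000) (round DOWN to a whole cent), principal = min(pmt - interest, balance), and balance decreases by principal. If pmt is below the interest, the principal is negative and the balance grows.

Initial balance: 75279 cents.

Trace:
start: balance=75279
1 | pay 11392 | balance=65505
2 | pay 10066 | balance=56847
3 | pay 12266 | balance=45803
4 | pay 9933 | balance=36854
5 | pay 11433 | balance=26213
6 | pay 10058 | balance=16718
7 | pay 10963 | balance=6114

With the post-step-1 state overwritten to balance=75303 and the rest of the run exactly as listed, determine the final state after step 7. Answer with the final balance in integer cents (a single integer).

state after step 1 := balance=75303
2 | pay 10066 | balance=66856
3 | pay 12266 | balance=56027
4 | pay 9933 | balance=47298
5 | pay 11433 | balance=36881
6 | pay 10058 | balance=27615
7 | pay 10963 | balance=17245

17245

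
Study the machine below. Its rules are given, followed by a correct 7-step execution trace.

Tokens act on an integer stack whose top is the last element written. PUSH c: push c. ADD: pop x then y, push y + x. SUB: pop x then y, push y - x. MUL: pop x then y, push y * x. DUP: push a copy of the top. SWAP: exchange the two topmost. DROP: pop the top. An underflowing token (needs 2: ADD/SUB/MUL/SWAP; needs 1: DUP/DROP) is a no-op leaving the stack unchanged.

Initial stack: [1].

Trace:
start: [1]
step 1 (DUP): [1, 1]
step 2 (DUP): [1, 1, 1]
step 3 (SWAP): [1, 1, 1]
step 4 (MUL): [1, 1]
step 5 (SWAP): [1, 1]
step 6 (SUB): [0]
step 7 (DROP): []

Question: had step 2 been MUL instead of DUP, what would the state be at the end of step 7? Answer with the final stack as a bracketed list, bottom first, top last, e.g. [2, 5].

[]

(re-executing from step 2 with the substitution; state before step 2: [1, 1])
step 2 (MUL): [1]
step 3 (SWAP): [1]
step 4 (MUL): [1]
step 5 (SWAP): [1]
step 6 (SUB): [1]
step 7 (DROP): []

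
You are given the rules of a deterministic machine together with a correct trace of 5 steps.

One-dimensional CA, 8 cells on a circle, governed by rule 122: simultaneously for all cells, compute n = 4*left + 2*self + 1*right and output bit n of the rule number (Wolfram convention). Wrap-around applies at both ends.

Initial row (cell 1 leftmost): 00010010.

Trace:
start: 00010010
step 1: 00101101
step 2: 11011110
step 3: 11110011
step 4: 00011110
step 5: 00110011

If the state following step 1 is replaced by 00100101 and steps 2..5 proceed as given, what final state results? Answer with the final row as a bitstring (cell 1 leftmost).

state after step 1 := 00100101
step 2: 11011010
step 3: 11111101
step 4: 00000111
step 5: 10001101

10001101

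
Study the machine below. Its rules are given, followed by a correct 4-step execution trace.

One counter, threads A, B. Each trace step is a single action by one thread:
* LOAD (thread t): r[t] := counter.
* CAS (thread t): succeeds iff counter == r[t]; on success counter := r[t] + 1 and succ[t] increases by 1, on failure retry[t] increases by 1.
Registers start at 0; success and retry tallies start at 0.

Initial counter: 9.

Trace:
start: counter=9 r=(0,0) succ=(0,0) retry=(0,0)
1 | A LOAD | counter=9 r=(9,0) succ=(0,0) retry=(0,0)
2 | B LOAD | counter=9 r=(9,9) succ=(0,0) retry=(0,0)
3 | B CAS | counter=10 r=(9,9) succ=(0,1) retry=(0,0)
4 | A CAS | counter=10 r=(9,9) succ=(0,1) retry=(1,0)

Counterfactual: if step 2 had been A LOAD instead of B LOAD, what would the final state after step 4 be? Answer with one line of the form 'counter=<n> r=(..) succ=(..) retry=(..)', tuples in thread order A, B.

counter=10 r=(9,0) succ=(1,0) retry=(0,1)

(re-executing from step 2 with the substitution; state before step 2: counter=9 r=(9,0) succ=(0,0) retry=(0,0))
2 | A LOAD | counter=9 r=(9,0) succ=(0,0) retry=(0,0)
3 | B CAS | counter=9 r=(9,0) succ=(0,0) retry=(0,1)
4 | A CAS | counter=10 r=(9,0) succ=(1,0) retry=(0,1)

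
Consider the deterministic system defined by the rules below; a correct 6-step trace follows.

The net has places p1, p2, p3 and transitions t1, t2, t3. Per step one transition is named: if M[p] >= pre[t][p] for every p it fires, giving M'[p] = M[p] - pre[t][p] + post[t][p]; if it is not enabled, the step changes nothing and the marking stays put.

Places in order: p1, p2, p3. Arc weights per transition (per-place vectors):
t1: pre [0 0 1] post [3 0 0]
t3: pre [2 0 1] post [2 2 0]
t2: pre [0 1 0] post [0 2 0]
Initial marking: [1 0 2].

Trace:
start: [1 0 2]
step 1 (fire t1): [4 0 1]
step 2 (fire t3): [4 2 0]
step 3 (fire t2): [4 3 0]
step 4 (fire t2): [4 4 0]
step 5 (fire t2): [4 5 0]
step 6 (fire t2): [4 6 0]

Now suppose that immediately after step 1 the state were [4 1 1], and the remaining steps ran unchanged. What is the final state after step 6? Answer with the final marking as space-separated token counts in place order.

4 7 0

state after step 1 := [4 1 1]
step 2 (fire t3): [4 3 0]
step 3 (fire t2): [4 4 0]
step 4 (fire t2): [4 5 0]
step 5 (fire t2): [4 6 0]
step 6 (fire t2): [4 7 0]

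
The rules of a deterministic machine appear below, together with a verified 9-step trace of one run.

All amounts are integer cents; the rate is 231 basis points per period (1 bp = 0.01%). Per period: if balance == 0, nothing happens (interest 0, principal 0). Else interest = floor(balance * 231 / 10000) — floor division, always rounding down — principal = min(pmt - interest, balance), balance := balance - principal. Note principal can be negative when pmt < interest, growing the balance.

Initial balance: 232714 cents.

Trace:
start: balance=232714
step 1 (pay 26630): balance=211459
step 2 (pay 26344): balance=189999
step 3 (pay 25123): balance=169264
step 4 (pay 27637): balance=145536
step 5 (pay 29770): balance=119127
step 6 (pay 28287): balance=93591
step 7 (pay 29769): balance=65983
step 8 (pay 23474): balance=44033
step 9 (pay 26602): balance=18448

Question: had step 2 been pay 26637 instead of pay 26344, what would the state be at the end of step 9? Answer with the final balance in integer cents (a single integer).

(re-executing from step 2 with the substitution; state before step 2: balance=211459)
step 2 (pay 26637): balance=189706
step 3 (pay 25123): balance=168965
step 4 (pay 27637): balance=145231
step 5 (pay 29770): balance=118815
step 6 (pay 28287): balance=93272
step 7 (pay 29769): balance=65657
step 8 (pay 23474): balance=43699
step 9 (pay 26602): balance=18106

18106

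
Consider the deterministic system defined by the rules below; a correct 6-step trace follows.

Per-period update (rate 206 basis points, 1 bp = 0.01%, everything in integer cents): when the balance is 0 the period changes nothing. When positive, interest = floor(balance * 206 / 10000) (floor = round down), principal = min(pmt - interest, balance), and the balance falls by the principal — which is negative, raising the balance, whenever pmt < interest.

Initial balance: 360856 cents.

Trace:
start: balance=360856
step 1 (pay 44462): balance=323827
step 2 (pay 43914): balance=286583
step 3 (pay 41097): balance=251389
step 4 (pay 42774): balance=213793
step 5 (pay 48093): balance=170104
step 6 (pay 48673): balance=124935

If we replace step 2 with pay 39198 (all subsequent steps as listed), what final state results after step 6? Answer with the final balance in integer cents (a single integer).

(re-executing from step 2 with the substitution; state before step 2: balance=323827)
step 2 (pay 39198): balance=291299
step 3 (pay 41097): balance=256202
step 4 (pay 42774): balance=218705
step 5 (pay 48093): balance=175117
step 6 (pay 48673): balance=130051

130051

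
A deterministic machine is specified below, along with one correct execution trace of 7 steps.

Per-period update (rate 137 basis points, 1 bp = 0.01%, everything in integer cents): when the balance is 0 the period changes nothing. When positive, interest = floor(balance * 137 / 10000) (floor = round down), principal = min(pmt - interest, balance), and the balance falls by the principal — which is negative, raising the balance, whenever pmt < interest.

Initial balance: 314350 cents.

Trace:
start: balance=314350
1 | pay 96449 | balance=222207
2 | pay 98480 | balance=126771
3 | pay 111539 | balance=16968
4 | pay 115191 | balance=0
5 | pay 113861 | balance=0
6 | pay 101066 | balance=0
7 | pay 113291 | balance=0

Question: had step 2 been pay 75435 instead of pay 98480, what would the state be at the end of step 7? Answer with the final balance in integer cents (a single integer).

(re-executing from step 2 with the substitution; state before step 2: balance=222207)
2 | pay 75435 | balance=149816
3 | pay 111539 | balance=40329
4 | pay 115191 | balance=0
5 | pay 113861 | balance=0
6 | pay 101066 | balance=0
7 | pay 113291 | balance=0

0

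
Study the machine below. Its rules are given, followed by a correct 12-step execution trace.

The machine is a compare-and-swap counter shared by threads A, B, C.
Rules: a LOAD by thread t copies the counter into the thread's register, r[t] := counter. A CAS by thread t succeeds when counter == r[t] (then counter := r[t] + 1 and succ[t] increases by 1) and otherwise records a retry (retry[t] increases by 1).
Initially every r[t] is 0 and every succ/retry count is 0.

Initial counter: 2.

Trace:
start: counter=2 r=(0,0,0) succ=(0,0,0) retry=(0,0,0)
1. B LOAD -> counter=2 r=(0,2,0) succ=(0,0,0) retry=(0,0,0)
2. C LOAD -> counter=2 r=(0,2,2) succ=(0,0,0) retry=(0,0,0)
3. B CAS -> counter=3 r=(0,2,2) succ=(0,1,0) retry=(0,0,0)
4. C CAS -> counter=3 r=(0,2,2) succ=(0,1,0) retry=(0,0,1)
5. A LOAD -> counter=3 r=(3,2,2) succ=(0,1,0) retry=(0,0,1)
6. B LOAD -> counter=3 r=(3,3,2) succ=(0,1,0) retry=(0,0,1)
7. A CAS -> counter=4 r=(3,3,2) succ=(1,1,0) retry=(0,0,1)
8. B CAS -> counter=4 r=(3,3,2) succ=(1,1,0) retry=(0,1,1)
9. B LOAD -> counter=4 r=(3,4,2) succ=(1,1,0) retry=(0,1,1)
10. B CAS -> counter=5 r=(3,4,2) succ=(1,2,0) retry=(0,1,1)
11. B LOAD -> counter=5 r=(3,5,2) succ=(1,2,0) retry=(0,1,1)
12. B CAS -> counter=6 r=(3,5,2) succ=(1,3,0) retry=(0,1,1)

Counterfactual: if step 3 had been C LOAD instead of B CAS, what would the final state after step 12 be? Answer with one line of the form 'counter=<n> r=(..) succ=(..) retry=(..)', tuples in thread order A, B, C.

(re-executing from step 3 with the substitution; state before step 3: counter=2 r=(0,2,2) succ=(0,0,0) retry=(0,0,0))
3. C LOAD -> counter=2 r=(0,2,2) succ=(0,0,0) retry=(0,0,0)
4. C CAS -> counter=3 r=(0,2,2) succ=(0,0,1) retry=(0,0,0)
5. A LOAD -> counter=3 r=(3,2,2) succ=(0,0,1) retry=(0,0,0)
6. B LOAD -> counter=3 r=(3,3,2) succ=(0,0,1) retry=(0,0,0)
7. A CAS -> counter=4 r=(3,3,2) succ=(1,0,1) retry=(0,0,0)
8. B CAS -> counter=4 r=(3,3,2) succ=(1,0,1) retry=(0,1,0)
9. B LOAD -> counter=4 r=(3,4,2) succ=(1,0,1) retry=(0,1,0)
10. B CAS -> counter=5 r=(3,4,2) succ=(1,1,1) retry=(0,1,0)
11. B LOAD -> counter=5 r=(3,5,2) succ=(1,1,1) retry=(0,1,0)
12. B CAS -> counter=6 r=(3,5,2) succ=(1,2,1) retry=(0,1,0)

counter=6 r=(3,5,2) succ=(1,2,1) retry=(0,1,0)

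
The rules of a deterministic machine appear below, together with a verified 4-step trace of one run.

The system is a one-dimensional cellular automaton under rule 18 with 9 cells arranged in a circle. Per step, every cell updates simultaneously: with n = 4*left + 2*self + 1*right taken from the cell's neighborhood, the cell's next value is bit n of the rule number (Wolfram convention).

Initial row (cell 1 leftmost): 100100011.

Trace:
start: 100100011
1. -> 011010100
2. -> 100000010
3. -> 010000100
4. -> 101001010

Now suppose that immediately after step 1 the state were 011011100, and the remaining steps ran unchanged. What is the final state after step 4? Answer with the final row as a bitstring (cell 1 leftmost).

101001010

state after step 1 := 011011100
2. -> 100000010
3. -> 010000100
4. -> 101001010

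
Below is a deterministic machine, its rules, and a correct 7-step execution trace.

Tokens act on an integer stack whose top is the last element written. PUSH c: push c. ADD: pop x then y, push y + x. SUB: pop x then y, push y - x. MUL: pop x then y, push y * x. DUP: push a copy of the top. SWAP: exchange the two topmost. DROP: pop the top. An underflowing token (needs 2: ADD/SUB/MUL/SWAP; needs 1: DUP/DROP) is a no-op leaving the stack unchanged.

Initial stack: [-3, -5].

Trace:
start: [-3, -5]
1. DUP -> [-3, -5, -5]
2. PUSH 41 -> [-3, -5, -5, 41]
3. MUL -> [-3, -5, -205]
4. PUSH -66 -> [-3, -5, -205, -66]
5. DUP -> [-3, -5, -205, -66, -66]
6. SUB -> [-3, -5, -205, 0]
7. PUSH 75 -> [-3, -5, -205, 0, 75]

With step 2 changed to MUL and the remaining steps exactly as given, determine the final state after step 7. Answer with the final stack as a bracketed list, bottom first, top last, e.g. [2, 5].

[-75, 0, 75]

(re-executing from step 2 with the substitution; state before step 2: [-3, -5, -5])
2. MUL -> [-3, 25]
3. MUL -> [-75]
4. PUSH -66 -> [-75, -66]
5. DUP -> [-75, -66, -66]
6. SUB -> [-75, 0]
7. PUSH 75 -> [-75, 0, 75]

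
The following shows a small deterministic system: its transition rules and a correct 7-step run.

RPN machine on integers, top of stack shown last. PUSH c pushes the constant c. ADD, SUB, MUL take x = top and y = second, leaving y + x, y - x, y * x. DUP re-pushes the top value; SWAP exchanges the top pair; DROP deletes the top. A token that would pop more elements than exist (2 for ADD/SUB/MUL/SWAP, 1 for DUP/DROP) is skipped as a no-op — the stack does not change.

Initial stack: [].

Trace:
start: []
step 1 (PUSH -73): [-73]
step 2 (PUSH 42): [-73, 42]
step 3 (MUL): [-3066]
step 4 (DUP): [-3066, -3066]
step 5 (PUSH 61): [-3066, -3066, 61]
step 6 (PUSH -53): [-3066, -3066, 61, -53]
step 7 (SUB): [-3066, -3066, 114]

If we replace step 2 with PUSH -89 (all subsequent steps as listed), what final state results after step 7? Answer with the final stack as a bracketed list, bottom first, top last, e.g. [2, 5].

(re-executing from step 2 with the substitution; state before step 2: [-73])
step 2 (PUSH -89): [-73, -89]
step 3 (MUL): [6497]
step 4 (DUP): [6497, 6497]
step 5 (PUSH 61): [6497, 6497, 61]
step 6 (PUSH -53): [6497, 6497, 61, -53]
step 7 (SUB): [6497, 6497, 114]

[6497, 6497, 114]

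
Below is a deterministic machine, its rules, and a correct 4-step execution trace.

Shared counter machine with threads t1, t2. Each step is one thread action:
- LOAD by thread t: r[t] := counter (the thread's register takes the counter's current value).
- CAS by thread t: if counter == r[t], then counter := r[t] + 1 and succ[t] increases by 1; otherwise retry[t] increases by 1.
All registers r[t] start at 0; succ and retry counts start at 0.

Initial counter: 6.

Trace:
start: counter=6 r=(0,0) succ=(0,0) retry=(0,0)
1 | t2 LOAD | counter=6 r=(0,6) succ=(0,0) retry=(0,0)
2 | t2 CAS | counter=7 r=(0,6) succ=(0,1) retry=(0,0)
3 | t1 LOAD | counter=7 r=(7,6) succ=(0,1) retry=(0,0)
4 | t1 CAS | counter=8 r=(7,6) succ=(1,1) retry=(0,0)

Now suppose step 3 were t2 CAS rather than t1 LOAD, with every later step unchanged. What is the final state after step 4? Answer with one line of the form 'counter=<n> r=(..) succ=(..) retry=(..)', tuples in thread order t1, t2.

counter=7 r=(0,6) succ=(0,1) retry=(1,1)

(re-executing from step 3 with the substitution; state before step 3: counter=7 r=(0,6) succ=(0,1) retry=(0,0))
3 | t2 CAS | counter=7 r=(0,6) succ=(0,1) retry=(0,1)
4 | t1 CAS | counter=7 r=(0,6) succ=(0,1) retry=(1,1)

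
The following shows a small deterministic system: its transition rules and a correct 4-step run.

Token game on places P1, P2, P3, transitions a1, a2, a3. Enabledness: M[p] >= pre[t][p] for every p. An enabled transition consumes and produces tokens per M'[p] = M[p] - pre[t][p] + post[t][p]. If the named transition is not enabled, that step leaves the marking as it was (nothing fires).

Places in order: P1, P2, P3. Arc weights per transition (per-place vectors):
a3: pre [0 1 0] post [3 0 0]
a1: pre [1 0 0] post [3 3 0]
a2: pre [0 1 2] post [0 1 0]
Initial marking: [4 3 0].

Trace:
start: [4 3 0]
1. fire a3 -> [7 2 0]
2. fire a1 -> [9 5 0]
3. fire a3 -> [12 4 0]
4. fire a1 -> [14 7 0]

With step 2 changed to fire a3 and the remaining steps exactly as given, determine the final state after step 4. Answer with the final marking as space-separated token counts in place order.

15 3 0

(re-executing from step 2 with the substitution; state before step 2: [7 2 0])
2. fire a3 -> [10 1 0]
3. fire a3 -> [13 0 0]
4. fire a1 -> [15 3 0]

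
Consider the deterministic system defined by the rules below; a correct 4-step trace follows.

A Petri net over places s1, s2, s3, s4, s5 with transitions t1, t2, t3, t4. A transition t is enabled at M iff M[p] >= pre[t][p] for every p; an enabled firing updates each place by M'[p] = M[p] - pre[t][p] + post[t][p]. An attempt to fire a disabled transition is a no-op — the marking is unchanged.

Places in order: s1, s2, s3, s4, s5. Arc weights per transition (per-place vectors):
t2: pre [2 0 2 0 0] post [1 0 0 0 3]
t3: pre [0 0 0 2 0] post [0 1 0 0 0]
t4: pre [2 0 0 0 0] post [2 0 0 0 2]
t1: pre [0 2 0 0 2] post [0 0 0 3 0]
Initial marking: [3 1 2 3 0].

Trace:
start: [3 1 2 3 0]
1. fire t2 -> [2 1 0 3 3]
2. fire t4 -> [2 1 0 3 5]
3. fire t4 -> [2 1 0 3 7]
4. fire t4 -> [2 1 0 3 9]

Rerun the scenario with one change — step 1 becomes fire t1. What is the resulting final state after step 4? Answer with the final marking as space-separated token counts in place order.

(re-executing from step 1 with the substitution; state before step 1: [3 1 2 3 0])
1. fire t1 -> [3 1 2 3 0]
2. fire t4 -> [3 1 2 3 2]
3. fire t4 -> [3 1 2 3 4]
4. fire t4 -> [3 1 2 3 6]

3 1 2 3 6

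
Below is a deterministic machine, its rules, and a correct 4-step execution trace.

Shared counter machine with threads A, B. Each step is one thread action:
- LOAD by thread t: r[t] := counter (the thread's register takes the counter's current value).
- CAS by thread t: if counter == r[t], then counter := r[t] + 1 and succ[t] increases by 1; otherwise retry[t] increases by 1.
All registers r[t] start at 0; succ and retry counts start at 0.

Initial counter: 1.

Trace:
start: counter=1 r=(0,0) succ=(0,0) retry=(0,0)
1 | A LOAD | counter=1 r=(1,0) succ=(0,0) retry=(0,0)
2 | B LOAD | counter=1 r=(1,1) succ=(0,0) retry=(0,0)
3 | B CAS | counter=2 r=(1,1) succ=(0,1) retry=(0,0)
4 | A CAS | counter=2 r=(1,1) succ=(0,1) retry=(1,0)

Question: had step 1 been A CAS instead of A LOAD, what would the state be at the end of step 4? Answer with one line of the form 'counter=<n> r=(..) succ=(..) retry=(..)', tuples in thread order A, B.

(re-executing from step 1 with the substitution; state before step 1: counter=1 r=(0,0) succ=(0,0) retry=(0,0))
1 | A CAS | counter=1 r=(0,0) succ=(0,0) retry=(1,0)
2 | B LOAD | counter=1 r=(0,1) succ=(0,0) retry=(1,0)
3 | B CAS | counter=2 r=(0,1) succ=(0,1) retry=(1,0)
4 | A CAS | counter=2 r=(0,1) succ=(0,1) retry=(2,0)

counter=2 r=(0,1) succ=(0,1) retry=(2,0)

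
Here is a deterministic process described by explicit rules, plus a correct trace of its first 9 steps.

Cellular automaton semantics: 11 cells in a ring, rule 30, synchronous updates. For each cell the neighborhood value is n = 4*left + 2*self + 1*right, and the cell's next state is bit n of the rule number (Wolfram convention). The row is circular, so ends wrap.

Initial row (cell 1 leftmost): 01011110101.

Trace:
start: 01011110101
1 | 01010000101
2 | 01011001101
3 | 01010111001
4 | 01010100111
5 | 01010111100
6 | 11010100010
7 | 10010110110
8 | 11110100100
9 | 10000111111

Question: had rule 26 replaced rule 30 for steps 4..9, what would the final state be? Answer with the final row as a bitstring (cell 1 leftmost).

(re-executing steps 4..9 under rule 26; state before step 4: 01010111001)
4 | 00000100110
5 | 00001011101
6 | 10010010000
7 | 01101101001
8 | 01001000110
9 | 10110101101

10110101101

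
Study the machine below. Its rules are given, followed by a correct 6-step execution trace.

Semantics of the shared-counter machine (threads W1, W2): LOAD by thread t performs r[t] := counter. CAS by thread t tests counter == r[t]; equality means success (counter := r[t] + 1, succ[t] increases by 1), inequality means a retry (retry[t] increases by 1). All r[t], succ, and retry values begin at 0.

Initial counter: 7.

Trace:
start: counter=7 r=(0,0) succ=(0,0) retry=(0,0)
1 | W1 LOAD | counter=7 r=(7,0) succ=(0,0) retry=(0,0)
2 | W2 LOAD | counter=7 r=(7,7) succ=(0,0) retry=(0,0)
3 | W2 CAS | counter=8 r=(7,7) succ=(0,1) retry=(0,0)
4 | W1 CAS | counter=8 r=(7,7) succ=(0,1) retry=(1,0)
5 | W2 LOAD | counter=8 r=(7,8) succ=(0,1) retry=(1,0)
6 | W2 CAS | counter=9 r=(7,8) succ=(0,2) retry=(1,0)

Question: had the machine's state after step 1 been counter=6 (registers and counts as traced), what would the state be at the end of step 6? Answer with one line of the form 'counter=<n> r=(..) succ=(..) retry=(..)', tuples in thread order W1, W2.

counter=9 r=(7,8) succ=(1,2) retry=(0,0)

state after step 1 := counter=6 r=(7,0) succ=(0,0) retry=(0,0)
2 | W2 LOAD | counter=6 r=(7,6) succ=(0,0) retry=(0,0)
3 | W2 CAS | counter=7 r=(7,6) succ=(0,1) retry=(0,0)
4 | W1 CAS | counter=8 r=(7,6) succ=(1,1) retry=(0,0)
5 | W2 LOAD | counter=8 r=(7,8) succ=(1,1) retry=(0,0)
6 | W2 CAS | counter=9 r=(7,8) succ=(1,2) retry=(0,0)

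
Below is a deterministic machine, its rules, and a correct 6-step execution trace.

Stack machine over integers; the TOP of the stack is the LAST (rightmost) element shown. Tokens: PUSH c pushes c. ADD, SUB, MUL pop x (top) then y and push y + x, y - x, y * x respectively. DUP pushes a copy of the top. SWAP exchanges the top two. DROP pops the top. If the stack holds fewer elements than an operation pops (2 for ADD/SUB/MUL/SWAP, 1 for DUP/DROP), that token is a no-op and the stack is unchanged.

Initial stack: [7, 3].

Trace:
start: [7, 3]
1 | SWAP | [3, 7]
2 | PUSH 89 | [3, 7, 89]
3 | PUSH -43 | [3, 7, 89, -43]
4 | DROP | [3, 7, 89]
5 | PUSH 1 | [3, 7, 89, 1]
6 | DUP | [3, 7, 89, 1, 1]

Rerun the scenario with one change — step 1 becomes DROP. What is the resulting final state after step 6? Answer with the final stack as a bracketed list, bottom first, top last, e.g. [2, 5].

[7, 89, 1, 1]

(re-executing from step 1 with the substitution; state before step 1: [7, 3])
1 | DROP | [7]
2 | PUSH 89 | [7, 89]
3 | PUSH -43 | [7, 89, -43]
4 | DROP | [7, 89]
5 | PUSH 1 | [7, 89, 1]
6 | DUP | [7, 89, 1, 1]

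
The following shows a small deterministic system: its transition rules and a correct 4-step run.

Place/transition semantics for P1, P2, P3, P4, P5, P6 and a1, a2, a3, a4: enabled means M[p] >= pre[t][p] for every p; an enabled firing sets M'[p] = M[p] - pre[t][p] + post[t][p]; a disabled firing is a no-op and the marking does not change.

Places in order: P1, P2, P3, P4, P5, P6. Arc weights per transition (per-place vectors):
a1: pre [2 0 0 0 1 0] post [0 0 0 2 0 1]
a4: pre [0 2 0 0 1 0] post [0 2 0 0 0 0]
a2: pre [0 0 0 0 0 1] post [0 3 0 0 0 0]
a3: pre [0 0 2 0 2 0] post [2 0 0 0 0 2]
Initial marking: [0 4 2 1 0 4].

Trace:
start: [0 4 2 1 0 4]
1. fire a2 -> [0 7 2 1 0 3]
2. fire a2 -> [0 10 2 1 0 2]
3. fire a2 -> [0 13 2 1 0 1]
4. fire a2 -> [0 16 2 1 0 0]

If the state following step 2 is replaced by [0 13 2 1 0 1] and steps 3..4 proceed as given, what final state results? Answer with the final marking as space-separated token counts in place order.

state after step 2 := [0 13 2 1 0 1]
3. fire a2 -> [0 16 2 1 0 0]
4. fire a2 -> [0 16 2 1 0 0]

0 16 2 1 0 0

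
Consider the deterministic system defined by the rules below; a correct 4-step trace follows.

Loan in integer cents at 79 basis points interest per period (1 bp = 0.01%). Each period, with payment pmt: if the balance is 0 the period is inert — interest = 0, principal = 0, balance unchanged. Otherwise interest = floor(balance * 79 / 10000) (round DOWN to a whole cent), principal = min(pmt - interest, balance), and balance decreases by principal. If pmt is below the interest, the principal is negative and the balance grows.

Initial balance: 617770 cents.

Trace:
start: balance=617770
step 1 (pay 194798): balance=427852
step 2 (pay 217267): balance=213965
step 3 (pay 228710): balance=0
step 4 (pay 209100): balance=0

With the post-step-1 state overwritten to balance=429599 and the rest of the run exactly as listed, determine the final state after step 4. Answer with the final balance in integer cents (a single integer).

0

state after step 1 := balance=429599
step 2 (pay 217267): balance=215725
step 3 (pay 228710): balance=0
step 4 (pay 209100): balance=0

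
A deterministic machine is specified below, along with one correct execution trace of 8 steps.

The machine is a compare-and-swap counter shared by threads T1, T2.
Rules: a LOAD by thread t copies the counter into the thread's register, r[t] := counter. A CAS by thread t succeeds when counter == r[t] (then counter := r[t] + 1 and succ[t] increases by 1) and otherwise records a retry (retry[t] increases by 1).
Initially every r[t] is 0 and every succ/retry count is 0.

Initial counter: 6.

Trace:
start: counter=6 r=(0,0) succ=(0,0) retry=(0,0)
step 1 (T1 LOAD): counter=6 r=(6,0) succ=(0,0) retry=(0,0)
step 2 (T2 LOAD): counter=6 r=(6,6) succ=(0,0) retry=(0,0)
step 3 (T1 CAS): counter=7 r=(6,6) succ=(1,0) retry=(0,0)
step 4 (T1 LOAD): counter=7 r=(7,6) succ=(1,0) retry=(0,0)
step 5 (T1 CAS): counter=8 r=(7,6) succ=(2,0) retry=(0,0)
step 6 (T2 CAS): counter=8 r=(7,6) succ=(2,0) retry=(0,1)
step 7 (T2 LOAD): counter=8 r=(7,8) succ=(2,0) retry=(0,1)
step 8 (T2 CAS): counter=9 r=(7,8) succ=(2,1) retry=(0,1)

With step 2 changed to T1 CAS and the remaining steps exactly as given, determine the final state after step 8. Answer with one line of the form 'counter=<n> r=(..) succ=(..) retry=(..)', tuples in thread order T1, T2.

(re-executing from step 2 with the substitution; state before step 2: counter=6 r=(6,0) succ=(0,0) retry=(0,0))
step 2 (T1 CAS): counter=7 r=(6,0) succ=(1,0) retry=(0,0)
step 3 (T1 CAS): counter=7 r=(6,0) succ=(1,0) retry=(1,0)
step 4 (T1 LOAD): counter=7 r=(7,0) succ=(1,0) retry=(1,0)
step 5 (T1 CAS): counter=8 r=(7,0) succ=(2,0) retry=(1,0)
step 6 (T2 CAS): counter=8 r=(7,0) succ=(2,0) retry=(1,1)
step 7 (T2 LOAD): counter=8 r=(7,8) succ=(2,0) retry=(1,1)
step 8 (T2 CAS): counter=9 r=(7,8) succ=(2,1) retry=(1,1)

counter=9 r=(7,8) succ=(2,1) retry=(1,1)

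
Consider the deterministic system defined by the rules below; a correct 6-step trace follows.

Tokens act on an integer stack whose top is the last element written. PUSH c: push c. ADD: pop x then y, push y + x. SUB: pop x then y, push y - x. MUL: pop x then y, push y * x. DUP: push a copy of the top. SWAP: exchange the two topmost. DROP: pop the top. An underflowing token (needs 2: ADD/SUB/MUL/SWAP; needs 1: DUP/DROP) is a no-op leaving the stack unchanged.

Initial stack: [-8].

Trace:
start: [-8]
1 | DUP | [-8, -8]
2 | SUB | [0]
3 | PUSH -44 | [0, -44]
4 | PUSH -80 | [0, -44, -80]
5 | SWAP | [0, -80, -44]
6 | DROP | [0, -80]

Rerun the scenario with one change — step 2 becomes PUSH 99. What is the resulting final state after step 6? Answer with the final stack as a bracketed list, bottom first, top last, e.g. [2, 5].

(re-executing from step 2 with the substitution; state before step 2: [-8, -8])
2 | PUSH 99 | [-8, -8, 99]
3 | PUSH -44 | [-8, -8, 99, -44]
4 | PUSH -80 | [-8, -8, 99, -44, -80]
5 | SWAP | [-8, -8, 99, -80, -44]
6 | DROP | [-8, -8, 99, -80]

[-8, -8, 99, -80]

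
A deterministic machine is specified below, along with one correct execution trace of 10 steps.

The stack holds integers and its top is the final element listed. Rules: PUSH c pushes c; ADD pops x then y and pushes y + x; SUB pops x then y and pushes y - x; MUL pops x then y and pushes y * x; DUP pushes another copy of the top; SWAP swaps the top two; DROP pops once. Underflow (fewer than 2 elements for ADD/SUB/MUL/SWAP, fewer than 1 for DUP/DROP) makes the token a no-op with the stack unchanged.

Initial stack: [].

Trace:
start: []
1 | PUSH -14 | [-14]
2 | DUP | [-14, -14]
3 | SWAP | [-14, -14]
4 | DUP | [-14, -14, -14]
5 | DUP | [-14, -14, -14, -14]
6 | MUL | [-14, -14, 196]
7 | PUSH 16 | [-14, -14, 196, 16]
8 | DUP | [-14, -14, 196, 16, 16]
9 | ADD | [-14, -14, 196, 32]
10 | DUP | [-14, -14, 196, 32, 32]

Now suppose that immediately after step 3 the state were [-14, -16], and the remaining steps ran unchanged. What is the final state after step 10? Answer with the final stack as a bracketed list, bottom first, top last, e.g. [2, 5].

state after step 3 := [-14, -16]
4 | DUP | [-14, -16, -16]
5 | DUP | [-14, -16, -16, -16]
6 | MUL | [-14, -16, 256]
7 | PUSH 16 | [-14, -16, 256, 16]
8 | DUP | [-14, -16, 256, 16, 16]
9 | ADD | [-14, -16, 256, 32]
10 | DUP | [-14, -16, 256, 32, 32]

[-14, -16, 256, 32, 32]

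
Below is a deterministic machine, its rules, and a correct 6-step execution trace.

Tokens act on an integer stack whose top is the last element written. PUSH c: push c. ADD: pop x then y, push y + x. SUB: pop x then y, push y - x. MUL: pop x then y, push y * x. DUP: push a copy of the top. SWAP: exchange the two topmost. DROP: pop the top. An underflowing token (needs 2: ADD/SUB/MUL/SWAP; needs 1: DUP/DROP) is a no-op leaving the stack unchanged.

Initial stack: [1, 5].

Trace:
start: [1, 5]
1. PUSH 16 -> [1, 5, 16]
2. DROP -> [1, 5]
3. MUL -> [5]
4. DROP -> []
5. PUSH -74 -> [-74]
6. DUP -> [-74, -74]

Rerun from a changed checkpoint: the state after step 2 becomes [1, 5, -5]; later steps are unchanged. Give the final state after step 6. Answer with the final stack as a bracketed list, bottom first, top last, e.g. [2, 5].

state after step 2 := [1, 5, -5]
3. MUL -> [1, -25]
4. DROP -> [1]
5. PUSH -74 -> [1, -74]
6. DUP -> [1, -74, -74]

[1, -74, -74]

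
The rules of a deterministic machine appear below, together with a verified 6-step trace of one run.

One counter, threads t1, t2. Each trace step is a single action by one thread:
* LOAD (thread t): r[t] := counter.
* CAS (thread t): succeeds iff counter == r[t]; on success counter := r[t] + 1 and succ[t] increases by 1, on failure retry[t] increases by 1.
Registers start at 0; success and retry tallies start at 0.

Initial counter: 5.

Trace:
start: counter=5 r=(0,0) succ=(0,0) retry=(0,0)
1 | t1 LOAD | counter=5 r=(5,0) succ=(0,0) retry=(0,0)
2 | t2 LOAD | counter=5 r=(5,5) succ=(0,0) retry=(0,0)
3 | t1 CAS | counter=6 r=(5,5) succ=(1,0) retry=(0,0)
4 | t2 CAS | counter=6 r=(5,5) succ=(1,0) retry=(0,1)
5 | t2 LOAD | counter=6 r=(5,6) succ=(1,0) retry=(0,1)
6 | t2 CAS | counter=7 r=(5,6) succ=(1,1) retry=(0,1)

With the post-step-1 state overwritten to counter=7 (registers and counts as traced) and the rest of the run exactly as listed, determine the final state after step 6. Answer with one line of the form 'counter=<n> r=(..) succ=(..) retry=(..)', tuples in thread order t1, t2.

counter=9 r=(5,8) succ=(0,2) retry=(1,0)

state after step 1 := counter=7 r=(5,0) succ=(0,0) retry=(0,0)
2 | t2 LOAD | counter=7 r=(5,7) succ=(0,0) retry=(0,0)
3 | t1 CAS | counter=7 r=(5,7) succ=(0,0) retry=(1,0)
4 | t2 CAS | counter=8 r=(5,7) succ=(0,1) retry=(1,0)
5 | t2 LOAD | counter=8 r=(5,8) succ=(0,1) retry=(1,0)
6 | t2 CAS | counter=9 r=(5,8) succ=(0,2) retry=(1,0)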